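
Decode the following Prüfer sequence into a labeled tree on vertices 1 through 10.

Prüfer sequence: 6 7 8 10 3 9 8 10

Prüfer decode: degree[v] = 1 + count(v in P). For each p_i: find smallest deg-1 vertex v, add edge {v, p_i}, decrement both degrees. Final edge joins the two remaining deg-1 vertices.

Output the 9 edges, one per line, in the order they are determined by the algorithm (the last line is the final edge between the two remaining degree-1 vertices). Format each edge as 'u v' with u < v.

Answer: 1 6
2 7
4 8
5 10
3 6
3 9
7 8
8 10
9 10

Derivation:
Initial degrees: {1:1, 2:1, 3:2, 4:1, 5:1, 6:2, 7:2, 8:3, 9:2, 10:3}
Step 1: smallest deg-1 vertex = 1, p_1 = 6. Add edge {1,6}. Now deg[1]=0, deg[6]=1.
Step 2: smallest deg-1 vertex = 2, p_2 = 7. Add edge {2,7}. Now deg[2]=0, deg[7]=1.
Step 3: smallest deg-1 vertex = 4, p_3 = 8. Add edge {4,8}. Now deg[4]=0, deg[8]=2.
Step 4: smallest deg-1 vertex = 5, p_4 = 10. Add edge {5,10}. Now deg[5]=0, deg[10]=2.
Step 5: smallest deg-1 vertex = 6, p_5 = 3. Add edge {3,6}. Now deg[6]=0, deg[3]=1.
Step 6: smallest deg-1 vertex = 3, p_6 = 9. Add edge {3,9}. Now deg[3]=0, deg[9]=1.
Step 7: smallest deg-1 vertex = 7, p_7 = 8. Add edge {7,8}. Now deg[7]=0, deg[8]=1.
Step 8: smallest deg-1 vertex = 8, p_8 = 10. Add edge {8,10}. Now deg[8]=0, deg[10]=1.
Final: two remaining deg-1 vertices are 9, 10. Add edge {9,10}.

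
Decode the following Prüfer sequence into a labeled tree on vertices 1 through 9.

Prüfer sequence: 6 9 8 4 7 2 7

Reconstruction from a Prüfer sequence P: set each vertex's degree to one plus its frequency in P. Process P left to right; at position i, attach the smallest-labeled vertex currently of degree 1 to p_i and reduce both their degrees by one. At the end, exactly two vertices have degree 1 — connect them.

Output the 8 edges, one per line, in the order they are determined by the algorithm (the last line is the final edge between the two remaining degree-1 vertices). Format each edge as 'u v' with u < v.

Initial degrees: {1:1, 2:2, 3:1, 4:2, 5:1, 6:2, 7:3, 8:2, 9:2}
Step 1: smallest deg-1 vertex = 1, p_1 = 6. Add edge {1,6}. Now deg[1]=0, deg[6]=1.
Step 2: smallest deg-1 vertex = 3, p_2 = 9. Add edge {3,9}. Now deg[3]=0, deg[9]=1.
Step 3: smallest deg-1 vertex = 5, p_3 = 8. Add edge {5,8}. Now deg[5]=0, deg[8]=1.
Step 4: smallest deg-1 vertex = 6, p_4 = 4. Add edge {4,6}. Now deg[6]=0, deg[4]=1.
Step 5: smallest deg-1 vertex = 4, p_5 = 7. Add edge {4,7}. Now deg[4]=0, deg[7]=2.
Step 6: smallest deg-1 vertex = 8, p_6 = 2. Add edge {2,8}. Now deg[8]=0, deg[2]=1.
Step 7: smallest deg-1 vertex = 2, p_7 = 7. Add edge {2,7}. Now deg[2]=0, deg[7]=1.
Final: two remaining deg-1 vertices are 7, 9. Add edge {7,9}.

Answer: 1 6
3 9
5 8
4 6
4 7
2 8
2 7
7 9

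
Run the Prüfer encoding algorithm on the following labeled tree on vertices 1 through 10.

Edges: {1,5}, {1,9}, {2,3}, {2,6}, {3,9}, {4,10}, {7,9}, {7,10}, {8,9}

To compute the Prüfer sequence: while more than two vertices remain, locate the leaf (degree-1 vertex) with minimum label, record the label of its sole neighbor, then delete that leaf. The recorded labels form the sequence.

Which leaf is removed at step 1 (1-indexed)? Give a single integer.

Answer: 4

Derivation:
Step 1: current leaves = {4,5,6,8}. Remove leaf 4 (neighbor: 10).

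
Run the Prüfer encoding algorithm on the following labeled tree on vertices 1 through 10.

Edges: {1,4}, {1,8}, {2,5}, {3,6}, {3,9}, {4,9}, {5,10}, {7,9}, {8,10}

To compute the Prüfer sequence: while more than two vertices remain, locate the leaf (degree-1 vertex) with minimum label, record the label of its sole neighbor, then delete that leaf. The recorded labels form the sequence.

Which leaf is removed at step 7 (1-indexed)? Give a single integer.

Answer: 4

Derivation:
Step 1: current leaves = {2,6,7}. Remove leaf 2 (neighbor: 5).
Step 2: current leaves = {5,6,7}. Remove leaf 5 (neighbor: 10).
Step 3: current leaves = {6,7,10}. Remove leaf 6 (neighbor: 3).
Step 4: current leaves = {3,7,10}. Remove leaf 3 (neighbor: 9).
Step 5: current leaves = {7,10}. Remove leaf 7 (neighbor: 9).
Step 6: current leaves = {9,10}. Remove leaf 9 (neighbor: 4).
Step 7: current leaves = {4,10}. Remove leaf 4 (neighbor: 1).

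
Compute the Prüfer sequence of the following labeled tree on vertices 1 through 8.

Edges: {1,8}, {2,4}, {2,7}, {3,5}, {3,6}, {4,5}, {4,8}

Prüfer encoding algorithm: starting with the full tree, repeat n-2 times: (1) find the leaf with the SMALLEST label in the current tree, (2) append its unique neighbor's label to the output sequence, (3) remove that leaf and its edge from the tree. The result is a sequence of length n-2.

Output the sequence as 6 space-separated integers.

Step 1: leaves = {1,6,7}. Remove smallest leaf 1, emit neighbor 8.
Step 2: leaves = {6,7,8}. Remove smallest leaf 6, emit neighbor 3.
Step 3: leaves = {3,7,8}. Remove smallest leaf 3, emit neighbor 5.
Step 4: leaves = {5,7,8}. Remove smallest leaf 5, emit neighbor 4.
Step 5: leaves = {7,8}. Remove smallest leaf 7, emit neighbor 2.
Step 6: leaves = {2,8}. Remove smallest leaf 2, emit neighbor 4.
Done: 2 vertices remain (4, 8). Sequence = [8 3 5 4 2 4]

Answer: 8 3 5 4 2 4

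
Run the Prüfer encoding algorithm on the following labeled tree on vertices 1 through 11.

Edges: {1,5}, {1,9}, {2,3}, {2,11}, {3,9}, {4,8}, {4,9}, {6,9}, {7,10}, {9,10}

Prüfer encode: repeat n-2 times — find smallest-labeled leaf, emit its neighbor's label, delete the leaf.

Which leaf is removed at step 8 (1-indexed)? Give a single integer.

Answer: 9

Derivation:
Step 1: current leaves = {5,6,7,8,11}. Remove leaf 5 (neighbor: 1).
Step 2: current leaves = {1,6,7,8,11}. Remove leaf 1 (neighbor: 9).
Step 3: current leaves = {6,7,8,11}. Remove leaf 6 (neighbor: 9).
Step 4: current leaves = {7,8,11}. Remove leaf 7 (neighbor: 10).
Step 5: current leaves = {8,10,11}. Remove leaf 8 (neighbor: 4).
Step 6: current leaves = {4,10,11}. Remove leaf 4 (neighbor: 9).
Step 7: current leaves = {10,11}. Remove leaf 10 (neighbor: 9).
Step 8: current leaves = {9,11}. Remove leaf 9 (neighbor: 3).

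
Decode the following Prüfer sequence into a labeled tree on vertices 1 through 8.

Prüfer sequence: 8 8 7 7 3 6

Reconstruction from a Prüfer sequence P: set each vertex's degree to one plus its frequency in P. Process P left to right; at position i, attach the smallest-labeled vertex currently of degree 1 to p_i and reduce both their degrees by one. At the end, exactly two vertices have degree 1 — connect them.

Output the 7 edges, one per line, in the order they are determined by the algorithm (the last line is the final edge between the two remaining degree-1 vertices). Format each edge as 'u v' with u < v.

Initial degrees: {1:1, 2:1, 3:2, 4:1, 5:1, 6:2, 7:3, 8:3}
Step 1: smallest deg-1 vertex = 1, p_1 = 8. Add edge {1,8}. Now deg[1]=0, deg[8]=2.
Step 2: smallest deg-1 vertex = 2, p_2 = 8. Add edge {2,8}. Now deg[2]=0, deg[8]=1.
Step 3: smallest deg-1 vertex = 4, p_3 = 7. Add edge {4,7}. Now deg[4]=0, deg[7]=2.
Step 4: smallest deg-1 vertex = 5, p_4 = 7. Add edge {5,7}. Now deg[5]=0, deg[7]=1.
Step 5: smallest deg-1 vertex = 7, p_5 = 3. Add edge {3,7}. Now deg[7]=0, deg[3]=1.
Step 6: smallest deg-1 vertex = 3, p_6 = 6. Add edge {3,6}. Now deg[3]=0, deg[6]=1.
Final: two remaining deg-1 vertices are 6, 8. Add edge {6,8}.

Answer: 1 8
2 8
4 7
5 7
3 7
3 6
6 8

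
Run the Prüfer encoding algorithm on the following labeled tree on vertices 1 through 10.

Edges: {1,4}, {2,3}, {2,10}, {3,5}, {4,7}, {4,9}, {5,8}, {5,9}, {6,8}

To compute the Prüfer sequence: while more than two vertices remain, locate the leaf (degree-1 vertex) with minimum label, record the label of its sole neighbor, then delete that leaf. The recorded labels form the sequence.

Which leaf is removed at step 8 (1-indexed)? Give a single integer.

Answer: 3

Derivation:
Step 1: current leaves = {1,6,7,10}. Remove leaf 1 (neighbor: 4).
Step 2: current leaves = {6,7,10}. Remove leaf 6 (neighbor: 8).
Step 3: current leaves = {7,8,10}. Remove leaf 7 (neighbor: 4).
Step 4: current leaves = {4,8,10}. Remove leaf 4 (neighbor: 9).
Step 5: current leaves = {8,9,10}. Remove leaf 8 (neighbor: 5).
Step 6: current leaves = {9,10}. Remove leaf 9 (neighbor: 5).
Step 7: current leaves = {5,10}. Remove leaf 5 (neighbor: 3).
Step 8: current leaves = {3,10}. Remove leaf 3 (neighbor: 2).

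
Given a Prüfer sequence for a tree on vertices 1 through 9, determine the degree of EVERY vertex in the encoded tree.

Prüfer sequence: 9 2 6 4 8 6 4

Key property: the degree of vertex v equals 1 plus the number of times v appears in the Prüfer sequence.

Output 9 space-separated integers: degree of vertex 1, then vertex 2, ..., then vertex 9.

Answer: 1 2 1 3 1 3 1 2 2

Derivation:
p_1 = 9: count[9] becomes 1
p_2 = 2: count[2] becomes 1
p_3 = 6: count[6] becomes 1
p_4 = 4: count[4] becomes 1
p_5 = 8: count[8] becomes 1
p_6 = 6: count[6] becomes 2
p_7 = 4: count[4] becomes 2
Degrees (1 + count): deg[1]=1+0=1, deg[2]=1+1=2, deg[3]=1+0=1, deg[4]=1+2=3, deg[5]=1+0=1, deg[6]=1+2=3, deg[7]=1+0=1, deg[8]=1+1=2, deg[9]=1+1=2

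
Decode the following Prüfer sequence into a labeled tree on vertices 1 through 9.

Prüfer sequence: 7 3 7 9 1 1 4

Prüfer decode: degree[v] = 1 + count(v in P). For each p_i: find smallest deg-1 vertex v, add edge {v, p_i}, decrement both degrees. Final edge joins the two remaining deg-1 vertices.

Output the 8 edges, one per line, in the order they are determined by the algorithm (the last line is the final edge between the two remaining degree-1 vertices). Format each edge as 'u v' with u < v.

Answer: 2 7
3 5
3 7
6 9
1 7
1 8
1 4
4 9

Derivation:
Initial degrees: {1:3, 2:1, 3:2, 4:2, 5:1, 6:1, 7:3, 8:1, 9:2}
Step 1: smallest deg-1 vertex = 2, p_1 = 7. Add edge {2,7}. Now deg[2]=0, deg[7]=2.
Step 2: smallest deg-1 vertex = 5, p_2 = 3. Add edge {3,5}. Now deg[5]=0, deg[3]=1.
Step 3: smallest deg-1 vertex = 3, p_3 = 7. Add edge {3,7}. Now deg[3]=0, deg[7]=1.
Step 4: smallest deg-1 vertex = 6, p_4 = 9. Add edge {6,9}. Now deg[6]=0, deg[9]=1.
Step 5: smallest deg-1 vertex = 7, p_5 = 1. Add edge {1,7}. Now deg[7]=0, deg[1]=2.
Step 6: smallest deg-1 vertex = 8, p_6 = 1. Add edge {1,8}. Now deg[8]=0, deg[1]=1.
Step 7: smallest deg-1 vertex = 1, p_7 = 4. Add edge {1,4}. Now deg[1]=0, deg[4]=1.
Final: two remaining deg-1 vertices are 4, 9. Add edge {4,9}.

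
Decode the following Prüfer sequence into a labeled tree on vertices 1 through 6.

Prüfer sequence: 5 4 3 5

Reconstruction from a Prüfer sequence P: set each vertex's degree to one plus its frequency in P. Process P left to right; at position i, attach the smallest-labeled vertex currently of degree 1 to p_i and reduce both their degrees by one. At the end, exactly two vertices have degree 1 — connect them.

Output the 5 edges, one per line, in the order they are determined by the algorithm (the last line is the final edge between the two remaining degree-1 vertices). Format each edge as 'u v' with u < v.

Initial degrees: {1:1, 2:1, 3:2, 4:2, 5:3, 6:1}
Step 1: smallest deg-1 vertex = 1, p_1 = 5. Add edge {1,5}. Now deg[1]=0, deg[5]=2.
Step 2: smallest deg-1 vertex = 2, p_2 = 4. Add edge {2,4}. Now deg[2]=0, deg[4]=1.
Step 3: smallest deg-1 vertex = 4, p_3 = 3. Add edge {3,4}. Now deg[4]=0, deg[3]=1.
Step 4: smallest deg-1 vertex = 3, p_4 = 5. Add edge {3,5}. Now deg[3]=0, deg[5]=1.
Final: two remaining deg-1 vertices are 5, 6. Add edge {5,6}.

Answer: 1 5
2 4
3 4
3 5
5 6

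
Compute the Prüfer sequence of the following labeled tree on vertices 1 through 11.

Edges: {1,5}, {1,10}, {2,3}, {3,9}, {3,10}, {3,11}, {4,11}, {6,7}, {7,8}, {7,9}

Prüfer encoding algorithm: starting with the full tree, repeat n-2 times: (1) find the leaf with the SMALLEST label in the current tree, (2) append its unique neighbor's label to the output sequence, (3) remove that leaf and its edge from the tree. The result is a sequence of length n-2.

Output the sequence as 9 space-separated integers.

Answer: 3 11 1 10 7 7 9 3 3

Derivation:
Step 1: leaves = {2,4,5,6,8}. Remove smallest leaf 2, emit neighbor 3.
Step 2: leaves = {4,5,6,8}. Remove smallest leaf 4, emit neighbor 11.
Step 3: leaves = {5,6,8,11}. Remove smallest leaf 5, emit neighbor 1.
Step 4: leaves = {1,6,8,11}. Remove smallest leaf 1, emit neighbor 10.
Step 5: leaves = {6,8,10,11}. Remove smallest leaf 6, emit neighbor 7.
Step 6: leaves = {8,10,11}. Remove smallest leaf 8, emit neighbor 7.
Step 7: leaves = {7,10,11}. Remove smallest leaf 7, emit neighbor 9.
Step 8: leaves = {9,10,11}. Remove smallest leaf 9, emit neighbor 3.
Step 9: leaves = {10,11}. Remove smallest leaf 10, emit neighbor 3.
Done: 2 vertices remain (3, 11). Sequence = [3 11 1 10 7 7 9 3 3]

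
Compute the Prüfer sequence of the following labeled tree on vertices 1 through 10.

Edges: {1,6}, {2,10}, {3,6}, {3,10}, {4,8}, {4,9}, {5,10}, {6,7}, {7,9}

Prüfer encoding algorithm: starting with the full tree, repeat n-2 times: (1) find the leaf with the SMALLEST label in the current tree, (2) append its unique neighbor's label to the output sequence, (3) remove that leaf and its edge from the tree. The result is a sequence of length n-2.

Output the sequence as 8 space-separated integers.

Step 1: leaves = {1,2,5,8}. Remove smallest leaf 1, emit neighbor 6.
Step 2: leaves = {2,5,8}. Remove smallest leaf 2, emit neighbor 10.
Step 3: leaves = {5,8}. Remove smallest leaf 5, emit neighbor 10.
Step 4: leaves = {8,10}. Remove smallest leaf 8, emit neighbor 4.
Step 5: leaves = {4,10}. Remove smallest leaf 4, emit neighbor 9.
Step 6: leaves = {9,10}. Remove smallest leaf 9, emit neighbor 7.
Step 7: leaves = {7,10}. Remove smallest leaf 7, emit neighbor 6.
Step 8: leaves = {6,10}. Remove smallest leaf 6, emit neighbor 3.
Done: 2 vertices remain (3, 10). Sequence = [6 10 10 4 9 7 6 3]

Answer: 6 10 10 4 9 7 6 3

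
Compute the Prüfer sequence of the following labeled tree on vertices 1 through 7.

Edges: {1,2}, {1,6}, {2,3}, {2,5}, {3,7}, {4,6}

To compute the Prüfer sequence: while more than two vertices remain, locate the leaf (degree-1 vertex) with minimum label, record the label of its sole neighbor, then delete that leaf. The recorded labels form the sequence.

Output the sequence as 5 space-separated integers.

Answer: 6 2 1 2 3

Derivation:
Step 1: leaves = {4,5,7}. Remove smallest leaf 4, emit neighbor 6.
Step 2: leaves = {5,6,7}. Remove smallest leaf 5, emit neighbor 2.
Step 3: leaves = {6,7}. Remove smallest leaf 6, emit neighbor 1.
Step 4: leaves = {1,7}. Remove smallest leaf 1, emit neighbor 2.
Step 5: leaves = {2,7}. Remove smallest leaf 2, emit neighbor 3.
Done: 2 vertices remain (3, 7). Sequence = [6 2 1 2 3]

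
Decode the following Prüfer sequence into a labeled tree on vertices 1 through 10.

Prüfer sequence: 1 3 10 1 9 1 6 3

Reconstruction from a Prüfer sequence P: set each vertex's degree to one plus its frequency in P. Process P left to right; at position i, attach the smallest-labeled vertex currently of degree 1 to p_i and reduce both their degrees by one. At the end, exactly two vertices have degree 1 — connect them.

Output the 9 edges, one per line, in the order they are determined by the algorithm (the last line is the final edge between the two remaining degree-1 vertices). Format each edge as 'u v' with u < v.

Initial degrees: {1:4, 2:1, 3:3, 4:1, 5:1, 6:2, 7:1, 8:1, 9:2, 10:2}
Step 1: smallest deg-1 vertex = 2, p_1 = 1. Add edge {1,2}. Now deg[2]=0, deg[1]=3.
Step 2: smallest deg-1 vertex = 4, p_2 = 3. Add edge {3,4}. Now deg[4]=0, deg[3]=2.
Step 3: smallest deg-1 vertex = 5, p_3 = 10. Add edge {5,10}. Now deg[5]=0, deg[10]=1.
Step 4: smallest deg-1 vertex = 7, p_4 = 1. Add edge {1,7}. Now deg[7]=0, deg[1]=2.
Step 5: smallest deg-1 vertex = 8, p_5 = 9. Add edge {8,9}. Now deg[8]=0, deg[9]=1.
Step 6: smallest deg-1 vertex = 9, p_6 = 1. Add edge {1,9}. Now deg[9]=0, deg[1]=1.
Step 7: smallest deg-1 vertex = 1, p_7 = 6. Add edge {1,6}. Now deg[1]=0, deg[6]=1.
Step 8: smallest deg-1 vertex = 6, p_8 = 3. Add edge {3,6}. Now deg[6]=0, deg[3]=1.
Final: two remaining deg-1 vertices are 3, 10. Add edge {3,10}.

Answer: 1 2
3 4
5 10
1 7
8 9
1 9
1 6
3 6
3 10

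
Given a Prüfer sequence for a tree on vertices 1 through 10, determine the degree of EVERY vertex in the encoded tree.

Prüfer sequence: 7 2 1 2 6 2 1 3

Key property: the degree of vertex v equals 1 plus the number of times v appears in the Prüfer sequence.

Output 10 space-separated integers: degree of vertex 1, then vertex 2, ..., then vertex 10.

Answer: 3 4 2 1 1 2 2 1 1 1

Derivation:
p_1 = 7: count[7] becomes 1
p_2 = 2: count[2] becomes 1
p_3 = 1: count[1] becomes 1
p_4 = 2: count[2] becomes 2
p_5 = 6: count[6] becomes 1
p_6 = 2: count[2] becomes 3
p_7 = 1: count[1] becomes 2
p_8 = 3: count[3] becomes 1
Degrees (1 + count): deg[1]=1+2=3, deg[2]=1+3=4, deg[3]=1+1=2, deg[4]=1+0=1, deg[5]=1+0=1, deg[6]=1+1=2, deg[7]=1+1=2, deg[8]=1+0=1, deg[9]=1+0=1, deg[10]=1+0=1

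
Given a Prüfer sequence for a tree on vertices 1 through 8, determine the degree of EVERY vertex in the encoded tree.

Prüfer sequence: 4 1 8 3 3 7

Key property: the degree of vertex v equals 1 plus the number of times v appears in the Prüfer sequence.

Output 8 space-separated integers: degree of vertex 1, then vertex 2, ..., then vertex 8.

Answer: 2 1 3 2 1 1 2 2

Derivation:
p_1 = 4: count[4] becomes 1
p_2 = 1: count[1] becomes 1
p_3 = 8: count[8] becomes 1
p_4 = 3: count[3] becomes 1
p_5 = 3: count[3] becomes 2
p_6 = 7: count[7] becomes 1
Degrees (1 + count): deg[1]=1+1=2, deg[2]=1+0=1, deg[3]=1+2=3, deg[4]=1+1=2, deg[5]=1+0=1, deg[6]=1+0=1, deg[7]=1+1=2, deg[8]=1+1=2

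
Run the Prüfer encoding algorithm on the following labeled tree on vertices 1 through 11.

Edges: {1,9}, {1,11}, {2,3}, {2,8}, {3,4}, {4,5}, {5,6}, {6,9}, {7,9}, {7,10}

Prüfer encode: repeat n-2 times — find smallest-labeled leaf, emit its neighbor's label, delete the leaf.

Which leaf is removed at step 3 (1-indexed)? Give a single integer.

Step 1: current leaves = {8,10,11}. Remove leaf 8 (neighbor: 2).
Step 2: current leaves = {2,10,11}. Remove leaf 2 (neighbor: 3).
Step 3: current leaves = {3,10,11}. Remove leaf 3 (neighbor: 4).

Answer: 3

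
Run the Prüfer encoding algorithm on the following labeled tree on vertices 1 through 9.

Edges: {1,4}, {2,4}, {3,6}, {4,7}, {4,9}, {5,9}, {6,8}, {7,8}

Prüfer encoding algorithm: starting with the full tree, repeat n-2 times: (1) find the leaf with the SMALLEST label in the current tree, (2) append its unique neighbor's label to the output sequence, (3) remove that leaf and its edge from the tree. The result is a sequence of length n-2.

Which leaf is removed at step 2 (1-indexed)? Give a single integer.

Answer: 2

Derivation:
Step 1: current leaves = {1,2,3,5}. Remove leaf 1 (neighbor: 4).
Step 2: current leaves = {2,3,5}. Remove leaf 2 (neighbor: 4).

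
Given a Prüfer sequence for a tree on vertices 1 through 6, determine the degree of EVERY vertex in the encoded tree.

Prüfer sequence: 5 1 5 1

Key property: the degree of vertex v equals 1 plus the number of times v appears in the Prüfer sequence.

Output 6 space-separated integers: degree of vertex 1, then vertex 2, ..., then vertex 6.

p_1 = 5: count[5] becomes 1
p_2 = 1: count[1] becomes 1
p_3 = 5: count[5] becomes 2
p_4 = 1: count[1] becomes 2
Degrees (1 + count): deg[1]=1+2=3, deg[2]=1+0=1, deg[3]=1+0=1, deg[4]=1+0=1, deg[5]=1+2=3, deg[6]=1+0=1

Answer: 3 1 1 1 3 1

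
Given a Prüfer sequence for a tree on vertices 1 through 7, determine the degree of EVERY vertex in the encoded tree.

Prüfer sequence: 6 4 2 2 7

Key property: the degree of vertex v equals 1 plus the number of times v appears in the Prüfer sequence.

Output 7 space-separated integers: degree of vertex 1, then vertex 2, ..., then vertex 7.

Answer: 1 3 1 2 1 2 2

Derivation:
p_1 = 6: count[6] becomes 1
p_2 = 4: count[4] becomes 1
p_3 = 2: count[2] becomes 1
p_4 = 2: count[2] becomes 2
p_5 = 7: count[7] becomes 1
Degrees (1 + count): deg[1]=1+0=1, deg[2]=1+2=3, deg[3]=1+0=1, deg[4]=1+1=2, deg[5]=1+0=1, deg[6]=1+1=2, deg[7]=1+1=2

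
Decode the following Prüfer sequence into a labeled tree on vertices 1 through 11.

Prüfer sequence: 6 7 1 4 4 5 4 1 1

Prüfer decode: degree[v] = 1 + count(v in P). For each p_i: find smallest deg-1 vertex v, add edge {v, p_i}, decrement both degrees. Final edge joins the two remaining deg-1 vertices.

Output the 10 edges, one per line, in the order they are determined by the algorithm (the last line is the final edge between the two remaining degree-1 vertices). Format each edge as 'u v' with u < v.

Initial degrees: {1:4, 2:1, 3:1, 4:4, 5:2, 6:2, 7:2, 8:1, 9:1, 10:1, 11:1}
Step 1: smallest deg-1 vertex = 2, p_1 = 6. Add edge {2,6}. Now deg[2]=0, deg[6]=1.
Step 2: smallest deg-1 vertex = 3, p_2 = 7. Add edge {3,7}. Now deg[3]=0, deg[7]=1.
Step 3: smallest deg-1 vertex = 6, p_3 = 1. Add edge {1,6}. Now deg[6]=0, deg[1]=3.
Step 4: smallest deg-1 vertex = 7, p_4 = 4. Add edge {4,7}. Now deg[7]=0, deg[4]=3.
Step 5: smallest deg-1 vertex = 8, p_5 = 4. Add edge {4,8}. Now deg[8]=0, deg[4]=2.
Step 6: smallest deg-1 vertex = 9, p_6 = 5. Add edge {5,9}. Now deg[9]=0, deg[5]=1.
Step 7: smallest deg-1 vertex = 5, p_7 = 4. Add edge {4,5}. Now deg[5]=0, deg[4]=1.
Step 8: smallest deg-1 vertex = 4, p_8 = 1. Add edge {1,4}. Now deg[4]=0, deg[1]=2.
Step 9: smallest deg-1 vertex = 10, p_9 = 1. Add edge {1,10}. Now deg[10]=0, deg[1]=1.
Final: two remaining deg-1 vertices are 1, 11. Add edge {1,11}.

Answer: 2 6
3 7
1 6
4 7
4 8
5 9
4 5
1 4
1 10
1 11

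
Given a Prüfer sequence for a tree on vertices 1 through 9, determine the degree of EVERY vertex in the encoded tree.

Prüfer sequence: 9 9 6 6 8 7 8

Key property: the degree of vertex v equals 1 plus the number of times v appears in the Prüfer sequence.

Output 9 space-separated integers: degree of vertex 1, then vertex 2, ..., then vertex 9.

Answer: 1 1 1 1 1 3 2 3 3

Derivation:
p_1 = 9: count[9] becomes 1
p_2 = 9: count[9] becomes 2
p_3 = 6: count[6] becomes 1
p_4 = 6: count[6] becomes 2
p_5 = 8: count[8] becomes 1
p_6 = 7: count[7] becomes 1
p_7 = 8: count[8] becomes 2
Degrees (1 + count): deg[1]=1+0=1, deg[2]=1+0=1, deg[3]=1+0=1, deg[4]=1+0=1, deg[5]=1+0=1, deg[6]=1+2=3, deg[7]=1+1=2, deg[8]=1+2=3, deg[9]=1+2=3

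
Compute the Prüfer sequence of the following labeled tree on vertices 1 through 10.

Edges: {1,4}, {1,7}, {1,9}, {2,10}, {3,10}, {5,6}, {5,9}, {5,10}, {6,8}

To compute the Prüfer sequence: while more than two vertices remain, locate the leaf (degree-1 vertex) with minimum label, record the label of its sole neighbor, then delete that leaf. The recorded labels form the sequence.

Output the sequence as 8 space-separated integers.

Step 1: leaves = {2,3,4,7,8}. Remove smallest leaf 2, emit neighbor 10.
Step 2: leaves = {3,4,7,8}. Remove smallest leaf 3, emit neighbor 10.
Step 3: leaves = {4,7,8,10}. Remove smallest leaf 4, emit neighbor 1.
Step 4: leaves = {7,8,10}. Remove smallest leaf 7, emit neighbor 1.
Step 5: leaves = {1,8,10}. Remove smallest leaf 1, emit neighbor 9.
Step 6: leaves = {8,9,10}. Remove smallest leaf 8, emit neighbor 6.
Step 7: leaves = {6,9,10}. Remove smallest leaf 6, emit neighbor 5.
Step 8: leaves = {9,10}. Remove smallest leaf 9, emit neighbor 5.
Done: 2 vertices remain (5, 10). Sequence = [10 10 1 1 9 6 5 5]

Answer: 10 10 1 1 9 6 5 5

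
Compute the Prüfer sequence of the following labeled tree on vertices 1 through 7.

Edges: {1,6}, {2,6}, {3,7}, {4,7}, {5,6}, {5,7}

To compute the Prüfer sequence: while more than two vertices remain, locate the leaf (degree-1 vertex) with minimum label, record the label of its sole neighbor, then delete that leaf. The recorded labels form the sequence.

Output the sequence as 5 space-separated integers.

Answer: 6 6 7 7 5

Derivation:
Step 1: leaves = {1,2,3,4}. Remove smallest leaf 1, emit neighbor 6.
Step 2: leaves = {2,3,4}. Remove smallest leaf 2, emit neighbor 6.
Step 3: leaves = {3,4,6}. Remove smallest leaf 3, emit neighbor 7.
Step 4: leaves = {4,6}. Remove smallest leaf 4, emit neighbor 7.
Step 5: leaves = {6,7}. Remove smallest leaf 6, emit neighbor 5.
Done: 2 vertices remain (5, 7). Sequence = [6 6 7 7 5]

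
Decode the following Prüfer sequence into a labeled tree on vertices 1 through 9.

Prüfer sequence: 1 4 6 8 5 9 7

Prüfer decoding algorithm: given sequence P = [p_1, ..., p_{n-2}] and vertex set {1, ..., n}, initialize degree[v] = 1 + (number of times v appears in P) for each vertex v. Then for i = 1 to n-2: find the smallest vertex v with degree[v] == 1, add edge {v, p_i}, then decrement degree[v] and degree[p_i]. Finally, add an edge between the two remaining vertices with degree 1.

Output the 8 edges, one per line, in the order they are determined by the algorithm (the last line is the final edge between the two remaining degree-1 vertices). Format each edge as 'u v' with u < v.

Initial degrees: {1:2, 2:1, 3:1, 4:2, 5:2, 6:2, 7:2, 8:2, 9:2}
Step 1: smallest deg-1 vertex = 2, p_1 = 1. Add edge {1,2}. Now deg[2]=0, deg[1]=1.
Step 2: smallest deg-1 vertex = 1, p_2 = 4. Add edge {1,4}. Now deg[1]=0, deg[4]=1.
Step 3: smallest deg-1 vertex = 3, p_3 = 6. Add edge {3,6}. Now deg[3]=0, deg[6]=1.
Step 4: smallest deg-1 vertex = 4, p_4 = 8. Add edge {4,8}. Now deg[4]=0, deg[8]=1.
Step 5: smallest deg-1 vertex = 6, p_5 = 5. Add edge {5,6}. Now deg[6]=0, deg[5]=1.
Step 6: smallest deg-1 vertex = 5, p_6 = 9. Add edge {5,9}. Now deg[5]=0, deg[9]=1.
Step 7: smallest deg-1 vertex = 8, p_7 = 7. Add edge {7,8}. Now deg[8]=0, deg[7]=1.
Final: two remaining deg-1 vertices are 7, 9. Add edge {7,9}.

Answer: 1 2
1 4
3 6
4 8
5 6
5 9
7 8
7 9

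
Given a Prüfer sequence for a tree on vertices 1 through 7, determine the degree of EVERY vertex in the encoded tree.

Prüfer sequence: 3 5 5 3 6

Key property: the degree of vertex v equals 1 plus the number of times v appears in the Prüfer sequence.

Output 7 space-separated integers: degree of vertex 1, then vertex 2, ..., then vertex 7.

Answer: 1 1 3 1 3 2 1

Derivation:
p_1 = 3: count[3] becomes 1
p_2 = 5: count[5] becomes 1
p_3 = 5: count[5] becomes 2
p_4 = 3: count[3] becomes 2
p_5 = 6: count[6] becomes 1
Degrees (1 + count): deg[1]=1+0=1, deg[2]=1+0=1, deg[3]=1+2=3, deg[4]=1+0=1, deg[5]=1+2=3, deg[6]=1+1=2, deg[7]=1+0=1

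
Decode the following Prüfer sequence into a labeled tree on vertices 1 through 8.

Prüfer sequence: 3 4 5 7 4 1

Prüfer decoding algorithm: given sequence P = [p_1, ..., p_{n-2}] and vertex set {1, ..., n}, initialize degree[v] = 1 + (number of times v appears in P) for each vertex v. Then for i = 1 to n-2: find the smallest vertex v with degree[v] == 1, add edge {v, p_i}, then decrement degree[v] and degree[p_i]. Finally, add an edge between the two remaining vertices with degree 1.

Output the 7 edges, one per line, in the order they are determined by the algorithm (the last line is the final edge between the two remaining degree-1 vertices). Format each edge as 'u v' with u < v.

Initial degrees: {1:2, 2:1, 3:2, 4:3, 5:2, 6:1, 7:2, 8:1}
Step 1: smallest deg-1 vertex = 2, p_1 = 3. Add edge {2,3}. Now deg[2]=0, deg[3]=1.
Step 2: smallest deg-1 vertex = 3, p_2 = 4. Add edge {3,4}. Now deg[3]=0, deg[4]=2.
Step 3: smallest deg-1 vertex = 6, p_3 = 5. Add edge {5,6}. Now deg[6]=0, deg[5]=1.
Step 4: smallest deg-1 vertex = 5, p_4 = 7. Add edge {5,7}. Now deg[5]=0, deg[7]=1.
Step 5: smallest deg-1 vertex = 7, p_5 = 4. Add edge {4,7}. Now deg[7]=0, deg[4]=1.
Step 6: smallest deg-1 vertex = 4, p_6 = 1. Add edge {1,4}. Now deg[4]=0, deg[1]=1.
Final: two remaining deg-1 vertices are 1, 8. Add edge {1,8}.

Answer: 2 3
3 4
5 6
5 7
4 7
1 4
1 8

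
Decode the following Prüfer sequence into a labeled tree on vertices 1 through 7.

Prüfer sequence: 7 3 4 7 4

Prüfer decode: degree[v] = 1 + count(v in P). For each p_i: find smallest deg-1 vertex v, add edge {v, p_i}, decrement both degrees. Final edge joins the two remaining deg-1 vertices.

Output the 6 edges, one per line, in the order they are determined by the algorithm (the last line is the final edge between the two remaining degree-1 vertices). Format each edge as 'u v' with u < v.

Answer: 1 7
2 3
3 4
5 7
4 6
4 7

Derivation:
Initial degrees: {1:1, 2:1, 3:2, 4:3, 5:1, 6:1, 7:3}
Step 1: smallest deg-1 vertex = 1, p_1 = 7. Add edge {1,7}. Now deg[1]=0, deg[7]=2.
Step 2: smallest deg-1 vertex = 2, p_2 = 3. Add edge {2,3}. Now deg[2]=0, deg[3]=1.
Step 3: smallest deg-1 vertex = 3, p_3 = 4. Add edge {3,4}. Now deg[3]=0, deg[4]=2.
Step 4: smallest deg-1 vertex = 5, p_4 = 7. Add edge {5,7}. Now deg[5]=0, deg[7]=1.
Step 5: smallest deg-1 vertex = 6, p_5 = 4. Add edge {4,6}. Now deg[6]=0, deg[4]=1.
Final: two remaining deg-1 vertices are 4, 7. Add edge {4,7}.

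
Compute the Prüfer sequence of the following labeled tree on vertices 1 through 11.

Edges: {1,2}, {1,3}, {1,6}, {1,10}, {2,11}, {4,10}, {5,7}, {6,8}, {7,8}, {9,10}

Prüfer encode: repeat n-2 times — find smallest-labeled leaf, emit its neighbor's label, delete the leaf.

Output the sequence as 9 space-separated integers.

Step 1: leaves = {3,4,5,9,11}. Remove smallest leaf 3, emit neighbor 1.
Step 2: leaves = {4,5,9,11}. Remove smallest leaf 4, emit neighbor 10.
Step 3: leaves = {5,9,11}. Remove smallest leaf 5, emit neighbor 7.
Step 4: leaves = {7,9,11}. Remove smallest leaf 7, emit neighbor 8.
Step 5: leaves = {8,9,11}. Remove smallest leaf 8, emit neighbor 6.
Step 6: leaves = {6,9,11}. Remove smallest leaf 6, emit neighbor 1.
Step 7: leaves = {9,11}. Remove smallest leaf 9, emit neighbor 10.
Step 8: leaves = {10,11}. Remove smallest leaf 10, emit neighbor 1.
Step 9: leaves = {1,11}. Remove smallest leaf 1, emit neighbor 2.
Done: 2 vertices remain (2, 11). Sequence = [1 10 7 8 6 1 10 1 2]

Answer: 1 10 7 8 6 1 10 1 2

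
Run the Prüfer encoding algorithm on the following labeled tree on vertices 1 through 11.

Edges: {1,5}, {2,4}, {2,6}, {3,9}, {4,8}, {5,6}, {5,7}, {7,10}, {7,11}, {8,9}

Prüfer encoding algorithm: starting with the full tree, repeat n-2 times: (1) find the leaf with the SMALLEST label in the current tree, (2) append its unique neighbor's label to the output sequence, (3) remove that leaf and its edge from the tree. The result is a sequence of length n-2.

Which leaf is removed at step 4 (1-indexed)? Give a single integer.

Step 1: current leaves = {1,3,10,11}. Remove leaf 1 (neighbor: 5).
Step 2: current leaves = {3,10,11}. Remove leaf 3 (neighbor: 9).
Step 3: current leaves = {9,10,11}. Remove leaf 9 (neighbor: 8).
Step 4: current leaves = {8,10,11}. Remove leaf 8 (neighbor: 4).

Answer: 8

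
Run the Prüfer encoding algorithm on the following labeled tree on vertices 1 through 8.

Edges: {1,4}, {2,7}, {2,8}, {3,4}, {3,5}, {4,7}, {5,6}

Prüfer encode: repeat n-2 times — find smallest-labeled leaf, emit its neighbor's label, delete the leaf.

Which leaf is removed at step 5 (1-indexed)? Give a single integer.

Answer: 4

Derivation:
Step 1: current leaves = {1,6,8}. Remove leaf 1 (neighbor: 4).
Step 2: current leaves = {6,8}. Remove leaf 6 (neighbor: 5).
Step 3: current leaves = {5,8}. Remove leaf 5 (neighbor: 3).
Step 4: current leaves = {3,8}. Remove leaf 3 (neighbor: 4).
Step 5: current leaves = {4,8}. Remove leaf 4 (neighbor: 7).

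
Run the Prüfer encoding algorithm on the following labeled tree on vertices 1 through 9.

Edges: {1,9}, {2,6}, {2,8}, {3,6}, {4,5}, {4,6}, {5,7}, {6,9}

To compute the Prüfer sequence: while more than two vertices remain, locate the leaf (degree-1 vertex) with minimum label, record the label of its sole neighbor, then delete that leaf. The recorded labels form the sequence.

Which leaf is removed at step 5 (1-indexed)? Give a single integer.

Step 1: current leaves = {1,3,7,8}. Remove leaf 1 (neighbor: 9).
Step 2: current leaves = {3,7,8,9}. Remove leaf 3 (neighbor: 6).
Step 3: current leaves = {7,8,9}. Remove leaf 7 (neighbor: 5).
Step 4: current leaves = {5,8,9}. Remove leaf 5 (neighbor: 4).
Step 5: current leaves = {4,8,9}. Remove leaf 4 (neighbor: 6).

Answer: 4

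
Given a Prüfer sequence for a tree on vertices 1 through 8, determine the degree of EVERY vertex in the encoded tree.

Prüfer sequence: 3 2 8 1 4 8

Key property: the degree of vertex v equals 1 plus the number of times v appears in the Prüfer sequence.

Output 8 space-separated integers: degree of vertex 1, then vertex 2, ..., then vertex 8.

p_1 = 3: count[3] becomes 1
p_2 = 2: count[2] becomes 1
p_3 = 8: count[8] becomes 1
p_4 = 1: count[1] becomes 1
p_5 = 4: count[4] becomes 1
p_6 = 8: count[8] becomes 2
Degrees (1 + count): deg[1]=1+1=2, deg[2]=1+1=2, deg[3]=1+1=2, deg[4]=1+1=2, deg[5]=1+0=1, deg[6]=1+0=1, deg[7]=1+0=1, deg[8]=1+2=3

Answer: 2 2 2 2 1 1 1 3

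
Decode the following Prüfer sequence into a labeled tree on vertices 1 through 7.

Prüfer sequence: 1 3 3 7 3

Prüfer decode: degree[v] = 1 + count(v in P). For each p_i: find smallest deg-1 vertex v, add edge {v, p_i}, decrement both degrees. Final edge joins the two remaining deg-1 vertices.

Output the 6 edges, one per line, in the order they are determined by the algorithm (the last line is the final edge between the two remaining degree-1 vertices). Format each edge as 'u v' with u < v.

Initial degrees: {1:2, 2:1, 3:4, 4:1, 5:1, 6:1, 7:2}
Step 1: smallest deg-1 vertex = 2, p_1 = 1. Add edge {1,2}. Now deg[2]=0, deg[1]=1.
Step 2: smallest deg-1 vertex = 1, p_2 = 3. Add edge {1,3}. Now deg[1]=0, deg[3]=3.
Step 3: smallest deg-1 vertex = 4, p_3 = 3. Add edge {3,4}. Now deg[4]=0, deg[3]=2.
Step 4: smallest deg-1 vertex = 5, p_4 = 7. Add edge {5,7}. Now deg[5]=0, deg[7]=1.
Step 5: smallest deg-1 vertex = 6, p_5 = 3. Add edge {3,6}. Now deg[6]=0, deg[3]=1.
Final: two remaining deg-1 vertices are 3, 7. Add edge {3,7}.

Answer: 1 2
1 3
3 4
5 7
3 6
3 7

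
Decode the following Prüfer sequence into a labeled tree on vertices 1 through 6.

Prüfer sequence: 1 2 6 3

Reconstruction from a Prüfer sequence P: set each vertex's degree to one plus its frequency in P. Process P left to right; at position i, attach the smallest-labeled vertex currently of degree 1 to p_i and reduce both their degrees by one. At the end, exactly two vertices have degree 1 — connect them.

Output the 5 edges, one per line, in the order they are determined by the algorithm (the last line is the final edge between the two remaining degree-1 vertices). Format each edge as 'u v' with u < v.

Answer: 1 4
1 2
2 6
3 5
3 6

Derivation:
Initial degrees: {1:2, 2:2, 3:2, 4:1, 5:1, 6:2}
Step 1: smallest deg-1 vertex = 4, p_1 = 1. Add edge {1,4}. Now deg[4]=0, deg[1]=1.
Step 2: smallest deg-1 vertex = 1, p_2 = 2. Add edge {1,2}. Now deg[1]=0, deg[2]=1.
Step 3: smallest deg-1 vertex = 2, p_3 = 6. Add edge {2,6}. Now deg[2]=0, deg[6]=1.
Step 4: smallest deg-1 vertex = 5, p_4 = 3. Add edge {3,5}. Now deg[5]=0, deg[3]=1.
Final: two remaining deg-1 vertices are 3, 6. Add edge {3,6}.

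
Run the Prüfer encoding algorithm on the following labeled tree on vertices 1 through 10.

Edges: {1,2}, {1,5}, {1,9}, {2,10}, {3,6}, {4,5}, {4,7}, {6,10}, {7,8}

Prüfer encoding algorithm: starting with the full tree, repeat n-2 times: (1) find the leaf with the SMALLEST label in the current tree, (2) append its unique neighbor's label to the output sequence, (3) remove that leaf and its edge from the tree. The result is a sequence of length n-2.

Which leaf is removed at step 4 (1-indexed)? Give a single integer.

Step 1: current leaves = {3,8,9}. Remove leaf 3 (neighbor: 6).
Step 2: current leaves = {6,8,9}. Remove leaf 6 (neighbor: 10).
Step 3: current leaves = {8,9,10}. Remove leaf 8 (neighbor: 7).
Step 4: current leaves = {7,9,10}. Remove leaf 7 (neighbor: 4).

Answer: 7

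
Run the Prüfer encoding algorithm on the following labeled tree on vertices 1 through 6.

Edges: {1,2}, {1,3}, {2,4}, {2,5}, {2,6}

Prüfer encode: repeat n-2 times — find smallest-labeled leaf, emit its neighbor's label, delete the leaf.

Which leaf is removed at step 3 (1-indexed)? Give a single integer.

Step 1: current leaves = {3,4,5,6}. Remove leaf 3 (neighbor: 1).
Step 2: current leaves = {1,4,5,6}. Remove leaf 1 (neighbor: 2).
Step 3: current leaves = {4,5,6}. Remove leaf 4 (neighbor: 2).

Answer: 4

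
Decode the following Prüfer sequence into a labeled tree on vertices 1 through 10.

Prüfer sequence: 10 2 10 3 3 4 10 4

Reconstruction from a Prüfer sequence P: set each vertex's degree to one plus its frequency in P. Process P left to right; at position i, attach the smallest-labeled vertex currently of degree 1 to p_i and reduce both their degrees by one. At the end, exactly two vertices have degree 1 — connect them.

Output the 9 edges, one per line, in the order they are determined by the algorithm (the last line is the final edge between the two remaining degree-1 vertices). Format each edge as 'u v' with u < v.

Answer: 1 10
2 5
2 10
3 6
3 7
3 4
8 10
4 9
4 10

Derivation:
Initial degrees: {1:1, 2:2, 3:3, 4:3, 5:1, 6:1, 7:1, 8:1, 9:1, 10:4}
Step 1: smallest deg-1 vertex = 1, p_1 = 10. Add edge {1,10}. Now deg[1]=0, deg[10]=3.
Step 2: smallest deg-1 vertex = 5, p_2 = 2. Add edge {2,5}. Now deg[5]=0, deg[2]=1.
Step 3: smallest deg-1 vertex = 2, p_3 = 10. Add edge {2,10}. Now deg[2]=0, deg[10]=2.
Step 4: smallest deg-1 vertex = 6, p_4 = 3. Add edge {3,6}. Now deg[6]=0, deg[3]=2.
Step 5: smallest deg-1 vertex = 7, p_5 = 3. Add edge {3,7}. Now deg[7]=0, deg[3]=1.
Step 6: smallest deg-1 vertex = 3, p_6 = 4. Add edge {3,4}. Now deg[3]=0, deg[4]=2.
Step 7: smallest deg-1 vertex = 8, p_7 = 10. Add edge {8,10}. Now deg[8]=0, deg[10]=1.
Step 8: smallest deg-1 vertex = 9, p_8 = 4. Add edge {4,9}. Now deg[9]=0, deg[4]=1.
Final: two remaining deg-1 vertices are 4, 10. Add edge {4,10}.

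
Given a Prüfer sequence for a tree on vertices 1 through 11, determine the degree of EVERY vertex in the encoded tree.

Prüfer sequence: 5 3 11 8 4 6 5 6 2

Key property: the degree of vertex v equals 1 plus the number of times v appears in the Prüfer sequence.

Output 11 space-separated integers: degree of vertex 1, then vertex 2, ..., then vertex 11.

Answer: 1 2 2 2 3 3 1 2 1 1 2

Derivation:
p_1 = 5: count[5] becomes 1
p_2 = 3: count[3] becomes 1
p_3 = 11: count[11] becomes 1
p_4 = 8: count[8] becomes 1
p_5 = 4: count[4] becomes 1
p_6 = 6: count[6] becomes 1
p_7 = 5: count[5] becomes 2
p_8 = 6: count[6] becomes 2
p_9 = 2: count[2] becomes 1
Degrees (1 + count): deg[1]=1+0=1, deg[2]=1+1=2, deg[3]=1+1=2, deg[4]=1+1=2, deg[5]=1+2=3, deg[6]=1+2=3, deg[7]=1+0=1, deg[8]=1+1=2, deg[9]=1+0=1, deg[10]=1+0=1, deg[11]=1+1=2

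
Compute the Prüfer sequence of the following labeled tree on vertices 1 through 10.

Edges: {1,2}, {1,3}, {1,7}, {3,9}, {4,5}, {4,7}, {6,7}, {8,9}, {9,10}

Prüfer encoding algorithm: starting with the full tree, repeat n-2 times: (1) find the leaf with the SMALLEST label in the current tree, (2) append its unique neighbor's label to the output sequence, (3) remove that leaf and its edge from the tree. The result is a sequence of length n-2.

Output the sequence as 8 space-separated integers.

Answer: 1 4 7 7 1 3 9 9

Derivation:
Step 1: leaves = {2,5,6,8,10}. Remove smallest leaf 2, emit neighbor 1.
Step 2: leaves = {5,6,8,10}. Remove smallest leaf 5, emit neighbor 4.
Step 3: leaves = {4,6,8,10}. Remove smallest leaf 4, emit neighbor 7.
Step 4: leaves = {6,8,10}. Remove smallest leaf 6, emit neighbor 7.
Step 5: leaves = {7,8,10}. Remove smallest leaf 7, emit neighbor 1.
Step 6: leaves = {1,8,10}. Remove smallest leaf 1, emit neighbor 3.
Step 7: leaves = {3,8,10}. Remove smallest leaf 3, emit neighbor 9.
Step 8: leaves = {8,10}. Remove smallest leaf 8, emit neighbor 9.
Done: 2 vertices remain (9, 10). Sequence = [1 4 7 7 1 3 9 9]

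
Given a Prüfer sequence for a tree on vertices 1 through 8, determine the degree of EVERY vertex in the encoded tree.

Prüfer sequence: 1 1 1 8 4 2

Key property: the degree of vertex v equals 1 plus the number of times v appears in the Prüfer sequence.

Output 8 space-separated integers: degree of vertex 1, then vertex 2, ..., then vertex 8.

p_1 = 1: count[1] becomes 1
p_2 = 1: count[1] becomes 2
p_3 = 1: count[1] becomes 3
p_4 = 8: count[8] becomes 1
p_5 = 4: count[4] becomes 1
p_6 = 2: count[2] becomes 1
Degrees (1 + count): deg[1]=1+3=4, deg[2]=1+1=2, deg[3]=1+0=1, deg[4]=1+1=2, deg[5]=1+0=1, deg[6]=1+0=1, deg[7]=1+0=1, deg[8]=1+1=2

Answer: 4 2 1 2 1 1 1 2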